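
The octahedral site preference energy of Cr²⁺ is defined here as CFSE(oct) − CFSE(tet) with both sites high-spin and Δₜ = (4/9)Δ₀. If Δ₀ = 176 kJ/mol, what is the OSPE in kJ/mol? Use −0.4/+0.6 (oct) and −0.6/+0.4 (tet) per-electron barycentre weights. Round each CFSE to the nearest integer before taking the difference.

-75

Group 6 minus oxidation state +2 gives a d⁴ configuration for Cr²⁺.
In an octahedral site d⁴ (HS) is t₂g³ eg¹, giving CFSE(oct) = -0.6Δ₀ = -106 kJ/mol.
In a tetrahedral site the filling is e² t₂²: CFSE(tet) = -0.4Δₜ = -0.4 × (4/9)(176) = -31 kJ/mol.
Subtracting, OSPE = -106 − (-31) = -75 kJ/mol.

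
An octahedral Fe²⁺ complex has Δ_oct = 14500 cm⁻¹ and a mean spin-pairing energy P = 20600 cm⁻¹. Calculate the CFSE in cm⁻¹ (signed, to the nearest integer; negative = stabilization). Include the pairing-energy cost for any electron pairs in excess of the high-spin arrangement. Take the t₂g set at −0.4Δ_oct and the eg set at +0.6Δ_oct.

-5800

Fe sits in group 8; removing 2 electrons leaves Fe²⁺ with 8 − 2 = 6 d electrons.
With Δ_oct < P the complex is high-spin.
That gives t₂g⁴ eg².
Orbital CFSE = -0.4Δ_oct = -0.4 × 14500 = -5800 cm⁻¹.
High-spin has no excess pairs, so no pairing correction applies.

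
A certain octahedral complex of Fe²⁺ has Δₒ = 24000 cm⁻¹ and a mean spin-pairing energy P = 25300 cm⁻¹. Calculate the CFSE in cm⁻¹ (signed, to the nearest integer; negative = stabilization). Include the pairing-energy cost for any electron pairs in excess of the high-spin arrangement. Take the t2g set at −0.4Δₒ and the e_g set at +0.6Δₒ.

Fe sits in group 8; removing 2 electrons leaves Fe²⁺ with 8 − 2 = 6 d electrons.
With Δₒ < P the complex is high-spin.
That gives t2g^4 e_g^2.
Orbital CFSE = -0.4Δₒ = -0.4 × 24000 = -9600 cm⁻¹.
High-spin has no excess pairs, so no pairing correction applies.

-9600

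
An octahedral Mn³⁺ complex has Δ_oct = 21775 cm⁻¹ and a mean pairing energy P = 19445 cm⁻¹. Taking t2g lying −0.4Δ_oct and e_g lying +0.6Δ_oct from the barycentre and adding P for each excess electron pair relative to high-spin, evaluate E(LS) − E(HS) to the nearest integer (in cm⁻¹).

-2330

Mn is in group 7, so Mn³⁺ is d⁴ (7 − 3 = 4).
High-spin: t2g^3 e_g^1, CFSE = -0.6Δ_oct = -13065 cm⁻¹.
Low-spin: t2g^4 e_g^0, orbital CFSE = -1.6Δ_oct = -34840 cm⁻¹; plus 1 excess pair × P = +19445 cm⁻¹; total -15395 cm⁻¹.
E(LS) − E(HS) = -15395 − (-13065) = -2330 cm⁻¹.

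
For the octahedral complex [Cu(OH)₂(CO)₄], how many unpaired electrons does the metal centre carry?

1

Ligand charges: 2×(-1) from OH⁻ and 4×(+0) from CO sum to -2; with overall charge +0, Cu is +2.
Group 11 minus oxidation state +2 gives a d⁹ configuration for Cu²⁺.
Configuration: t₂g⁶ eg³, giving 1 unpaired electron.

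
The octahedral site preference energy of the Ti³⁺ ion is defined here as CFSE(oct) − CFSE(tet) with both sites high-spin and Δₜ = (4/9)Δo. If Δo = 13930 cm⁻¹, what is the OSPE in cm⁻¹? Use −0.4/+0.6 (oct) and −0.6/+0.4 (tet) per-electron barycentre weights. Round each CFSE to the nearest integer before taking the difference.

Ti is in group 4, so Ti³⁺ is d¹ (4 − 3 = 1).
Octahedral (high-spin): t₂g¹ eg⁰, CFSE = 1(−0.4) + 0(+0.6) = -0.4Δo = -0.4 × 13930 = -5572 cm⁻¹.
Tetrahedral: e¹ t₂⁰, CFSE = 1(−0.6) + 0(+0.4) = -0.6Δₜ = -0.6 × (4/9) × 13930 = -3715 cm⁻¹.
OSPE = -5572 − (-3715) = -1857 cm⁻¹.

-1857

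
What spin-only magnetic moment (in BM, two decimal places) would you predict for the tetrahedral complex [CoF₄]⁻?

Each F⁻ contributes -1; 4 × (-1) = -4. With overall charge -1, Co is in the +3 oxidation state.
Group 9 minus oxidation state +3 gives a d⁶ configuration for Co³⁺.
Tetrahedral fields are weak (Δₜ ≈ 4/9 Δₒ), so electrons fill high-spin.
Configuration: e^3 t2^3 → 4 unpaired electrons.
μ(spin-only) = √[4(4+2)] = √24 ≈ 4.90 BM.

4.90 BM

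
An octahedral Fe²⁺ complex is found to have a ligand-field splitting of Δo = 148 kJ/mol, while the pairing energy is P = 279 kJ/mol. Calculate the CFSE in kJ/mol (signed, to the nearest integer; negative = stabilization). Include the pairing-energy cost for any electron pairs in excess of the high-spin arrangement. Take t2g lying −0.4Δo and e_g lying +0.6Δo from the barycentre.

Fe is in group 8, so Fe²⁺ is d⁶ (8 − 2 = 6).
Δo < P, so pairing is avoided: the ground state is high-spin.
Filling d⁶ accordingly: t2g^4 e_g^2.
Orbital CFSE = -0.4Δo = -0.4 × 148 = -59 kJ/mol.
High-spin has no excess pairs, so no pairing correction applies.

-59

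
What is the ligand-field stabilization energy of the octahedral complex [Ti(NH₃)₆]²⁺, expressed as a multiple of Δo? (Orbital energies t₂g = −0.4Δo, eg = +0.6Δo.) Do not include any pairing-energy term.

-0.8 Δo

NH₃ is neutral, so the +2 overall charge sits on Ti: oxidation state +2.
Ti is in group 4, so Ti²⁺ is d² (4 − 2 = 2).
Configuration: t₂g² eg⁰.
CFSE = 2(-0.4Δo) + 0(0.6Δo) = -0.8Δo + 0.0Δo = -0.8Δo.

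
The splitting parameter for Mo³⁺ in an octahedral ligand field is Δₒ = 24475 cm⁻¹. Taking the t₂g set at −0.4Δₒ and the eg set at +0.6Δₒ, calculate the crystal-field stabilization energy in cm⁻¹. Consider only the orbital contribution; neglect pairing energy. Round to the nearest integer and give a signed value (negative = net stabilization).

-29370

Group 6 minus oxidation state +3 gives a d³ configuration for Mo³⁺.
The d³ electrons fill as t₂g³ eg⁰.
The orbital stabilization is -1.2Δₒ = -1.2 × 24475 = -29370 cm⁻¹.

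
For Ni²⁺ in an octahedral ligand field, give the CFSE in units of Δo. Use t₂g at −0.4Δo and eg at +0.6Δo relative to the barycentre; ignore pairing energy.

-1.2 Δo

Group 10 minus oxidation state +2 gives a d⁸ configuration for Ni²⁺.
Configuration: t₂g⁶ eg².
CFSE = 6(-0.4Δo) + 2(0.6Δo) = -2.4Δo + 1.2Δo = -1.2Δo.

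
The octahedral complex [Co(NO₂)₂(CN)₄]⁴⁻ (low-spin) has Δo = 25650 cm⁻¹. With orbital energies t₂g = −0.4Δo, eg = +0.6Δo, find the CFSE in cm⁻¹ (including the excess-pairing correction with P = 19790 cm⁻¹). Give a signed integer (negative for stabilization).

Ligand charges: 2×(-1) from NO₂⁻ and 4×(-1) from CN⁻ sum to -6; with overall charge -4, Co is +2.
Co²⁺: group 9, so d-count = 9 − 2 = 7.
Electron filling gives t₂g⁶ eg¹.
The orbital stabilization is -1.8Δo = -1.8 × 25650 = -46170 cm⁻¹.
Relative to high-spin t₂g⁵ eg² (2 paired), the low-spin configuration has 1 additional pair, contributing +1 × 19790 = +19790 cm⁻¹.
Overall CFSE = -46170 + 19790 = -26380 cm⁻¹.

-26380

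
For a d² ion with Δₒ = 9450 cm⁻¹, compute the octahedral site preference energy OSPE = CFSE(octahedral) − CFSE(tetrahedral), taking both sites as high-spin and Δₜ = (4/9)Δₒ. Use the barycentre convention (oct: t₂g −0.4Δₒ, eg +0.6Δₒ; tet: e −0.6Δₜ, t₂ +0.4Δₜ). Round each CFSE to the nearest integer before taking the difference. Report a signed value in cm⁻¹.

Octahedral (high-spin): t2g^2 e_g^0, CFSE = 2(−0.4) + 0(+0.6) = -0.8Δₒ = -0.8 × 9450 = -7560 cm⁻¹.
Tetrahedral: e^2 t2^0, CFSE = 2(−0.6) + 0(+0.4) = -1.2Δₜ = -1.2 × (4/9) × 9450 = -5040 cm⁻¹.
Subtracting, OSPE = -7560 − (-5040) = -2520 cm⁻¹.

-2520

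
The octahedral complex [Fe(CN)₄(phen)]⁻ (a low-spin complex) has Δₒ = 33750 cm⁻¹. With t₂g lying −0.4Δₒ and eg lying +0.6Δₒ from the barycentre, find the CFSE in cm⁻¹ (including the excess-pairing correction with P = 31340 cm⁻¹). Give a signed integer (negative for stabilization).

Ligand charges: 4×(-1) from CN⁻ and 1×(+0) from phen sum to -4; with overall charge -1, Fe is +3.
Fe sits in group 8; removing 3 electrons leaves Fe³⁺ with 8 − 3 = 5 d electrons.
Electron filling gives t₂g⁵ eg⁰.
The orbital stabilization is -2.0Δₒ = -2.0 × 33750 = -67500 cm⁻¹.
Relative to high-spin t₂g³ eg² (0 paired), the low-spin configuration has 2 additional pairs, contributing +2 × 31340 = +62680 cm⁻¹.
Combining: -67500 + 62680 = -4820 cm⁻¹.

-4820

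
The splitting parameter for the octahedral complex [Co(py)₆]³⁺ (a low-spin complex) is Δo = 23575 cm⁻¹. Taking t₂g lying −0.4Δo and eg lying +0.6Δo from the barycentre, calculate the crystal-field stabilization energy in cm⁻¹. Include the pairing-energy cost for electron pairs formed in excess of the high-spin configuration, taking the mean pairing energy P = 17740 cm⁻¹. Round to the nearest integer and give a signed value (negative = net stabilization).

-21100

py is neutral, so the +3 overall charge sits on Co: oxidation state +3.
Co³⁺: group 9, so d-count = 9 − 3 = 6.
Electron filling gives t₂g⁶ eg⁰.
CFSE(orbital) = 6×(-0.4Δo) + 0×(0.6Δo) = -2.4Δo; with Δo = 23575 cm⁻¹ that is -56580 cm⁻¹.
Pairing penalty: 3 pairs vs 1 in the high-spin reference → 2 extra × P = 35480 cm⁻¹.
Net CFSE = -56580 + 35480 = -21100 cm⁻¹.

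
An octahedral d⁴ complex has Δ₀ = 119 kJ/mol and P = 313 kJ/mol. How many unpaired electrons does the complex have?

4

Since Δ₀ = 119 kJ/mol < P = 313 kJ/mol, the complex adopts the high-spin configuration.
Filling d⁴ accordingly: t2g^3 e_g^1.
Unpaired electrons: 4.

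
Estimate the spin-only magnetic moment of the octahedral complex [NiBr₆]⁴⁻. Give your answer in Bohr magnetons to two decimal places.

Each Br⁻ contributes -1; 6 × (-1) = -6. With overall charge -4, Ni is in the +2 oxidation state.
Ni sits in group 10; removing 2 electrons leaves Ni²⁺ with 10 − 2 = 8 d electrons.
Configuration: t₂g⁶ eg² → 2 unpaired electrons.
μ(spin-only) = √[2(2+2)] = √8 ≈ 2.83 Bohr magnetons.

2.83 Bohr magnetons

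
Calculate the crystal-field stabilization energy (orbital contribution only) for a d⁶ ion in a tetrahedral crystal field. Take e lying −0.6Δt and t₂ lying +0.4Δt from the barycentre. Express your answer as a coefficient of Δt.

-0.6 Δt

With tetrahedral geometry the complex is necessarily high-spin.
Configuration: e³ t₂³.
CFSE = 3(-0.6Δt) + 3(0.4Δt) = -1.8Δt + 1.2Δt = -0.6Δt.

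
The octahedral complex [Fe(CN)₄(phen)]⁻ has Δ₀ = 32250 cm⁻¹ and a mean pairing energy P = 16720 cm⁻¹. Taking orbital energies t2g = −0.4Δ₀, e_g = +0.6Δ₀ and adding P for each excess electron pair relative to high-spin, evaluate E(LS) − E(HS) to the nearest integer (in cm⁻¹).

Ligand charges: 4×(-1) from CN⁻ and 1×(+0) from phen sum to -4; with overall charge -1, Fe is +3.
Fe³⁺: group 8, so d-count = 8 − 3 = 5.
In the high-spin limit (t2g^3 e_g^2) the orbital term is 0.0Δ₀ = 0 cm⁻¹, with no excess pairing.
Low-spin: t2g^5 e_g^0, orbital CFSE = -2.0Δ₀ = -64500 cm⁻¹; plus 2 excess pairs × P = +33440 cm⁻¹; total -31060 cm⁻¹.
The difference is -31060 − (0) = -31060 cm⁻¹, so low-spin lies lower.

-31060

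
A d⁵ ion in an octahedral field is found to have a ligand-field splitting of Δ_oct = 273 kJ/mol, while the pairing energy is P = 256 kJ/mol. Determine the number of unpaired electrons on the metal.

Since Δ_oct = 273 kJ/mol > P = 256 kJ/mol, the complex adopts the low-spin configuration.
Configuration: t2g^5 e_g^0.
Unpaired electrons: 1.

1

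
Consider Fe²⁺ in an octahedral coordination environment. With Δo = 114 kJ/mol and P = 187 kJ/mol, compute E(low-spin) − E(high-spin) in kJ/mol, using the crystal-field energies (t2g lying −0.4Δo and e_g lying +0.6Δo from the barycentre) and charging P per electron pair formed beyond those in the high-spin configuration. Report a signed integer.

146

Fe sits in group 8; removing 2 electrons leaves Fe²⁺ with 8 − 2 = 6 d electrons.
High-spin: t2g^4 e_g^2, CFSE = -0.4Δo = -46 kJ/mol.
For low-spin the configuration is t2g^6 e_g^0: orbital energy -2.4 × 114 = -274 kJ/mol, and 2 additional pairs relative to high-spin add 374 kJ/mol, giving 100 kJ/mol.
The difference is 100 − (-46) = 146 kJ/mol, so high-spin lies lower.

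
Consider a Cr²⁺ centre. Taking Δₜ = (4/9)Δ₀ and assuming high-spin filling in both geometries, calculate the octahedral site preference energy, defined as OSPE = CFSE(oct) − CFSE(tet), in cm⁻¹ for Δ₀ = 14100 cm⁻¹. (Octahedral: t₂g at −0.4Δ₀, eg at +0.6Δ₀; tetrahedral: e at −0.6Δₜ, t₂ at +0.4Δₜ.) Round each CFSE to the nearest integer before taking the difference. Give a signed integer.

-5953

Group 6 minus oxidation state +2 gives a d⁴ configuration for Cr²⁺.
In an octahedral site d⁴ (HS) is t₂g³ eg¹, giving CFSE(oct) = -0.6Δ₀ = -8460 cm⁻¹.
Tetrahedral: e² t₂², CFSE = 2(−0.6) + 2(+0.4) = -0.4Δₜ = -0.4 × (4/9) × 14100 = -2507 cm⁻¹.
Subtracting, OSPE = -8460 − (-2507) = -5953 cm⁻¹.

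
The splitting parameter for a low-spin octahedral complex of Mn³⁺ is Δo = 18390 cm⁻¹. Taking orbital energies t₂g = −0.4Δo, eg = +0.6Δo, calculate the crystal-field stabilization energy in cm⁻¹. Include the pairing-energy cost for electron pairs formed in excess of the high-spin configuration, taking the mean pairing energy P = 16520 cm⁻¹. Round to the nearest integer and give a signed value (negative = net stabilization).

-12904

Mn sits in group 7; removing 3 electrons leaves Mn³⁺ with 7 − 3 = 4 d electrons.
Electron filling gives t₂g⁴ eg⁰.
The orbital stabilization is -1.6Δo = -1.6 × 18390 = -29424 cm⁻¹.
Relative to high-spin t₂g³ eg¹ (0 paired), the low-spin configuration has 1 additional pair, contributing +1 × 16520 = +16520 cm⁻¹.
Overall CFSE = -29424 + 16520 = -12904 cm⁻¹.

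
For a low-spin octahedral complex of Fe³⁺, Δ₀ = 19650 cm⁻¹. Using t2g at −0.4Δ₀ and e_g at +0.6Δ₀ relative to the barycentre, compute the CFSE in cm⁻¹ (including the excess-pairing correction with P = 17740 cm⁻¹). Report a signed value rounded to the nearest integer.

-3820

Fe is in group 8, so Fe³⁺ is d⁵ (8 − 3 = 5).
The d⁵ electrons fill as t2g^5 e_g^0.
The orbital stabilization is -2.0Δ₀ = -2.0 × 19650 = -39300 cm⁻¹.
High-spin d⁵ would be t2g^3 e_g^2 with 0 pairs; low-spin has 2, so 2 excess pairs cost +2P = +35480 cm⁻¹.
Overall CFSE = -39300 + 35480 = -3820 cm⁻¹.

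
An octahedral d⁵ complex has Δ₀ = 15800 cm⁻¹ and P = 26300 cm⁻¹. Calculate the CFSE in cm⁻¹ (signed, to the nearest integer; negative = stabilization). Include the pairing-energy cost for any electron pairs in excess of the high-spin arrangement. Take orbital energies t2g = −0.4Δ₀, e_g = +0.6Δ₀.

With Δ₀ < P the complex is high-spin.
Configuration: t2g^3 e_g^2.
Orbital CFSE = 0.0Δ₀ = 0.0 × 15800 = 0 cm⁻¹.
High-spin has no excess pairs, so no pairing correction applies.

0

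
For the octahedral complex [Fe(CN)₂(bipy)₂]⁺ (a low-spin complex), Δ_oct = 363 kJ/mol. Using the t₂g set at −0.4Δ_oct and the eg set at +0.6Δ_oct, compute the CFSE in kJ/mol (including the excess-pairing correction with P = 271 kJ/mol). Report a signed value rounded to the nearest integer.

-184

Ligand charges: 2×(-1) from CN⁻ and 2×(+0) from bipy sum to -2; with overall charge +1, Fe is +3.
Fe³⁺: group 8, so d-count = 8 − 3 = 5.
The d⁵ electrons fill as t₂g⁵ eg⁰.
The orbital stabilization is -2.0Δ_oct = -2.0 × 363 = -726 kJ/mol.
Pairing penalty: 2 pairs vs 0 in the high-spin reference → 2 extra × P = 542 kJ/mol.
Net CFSE = -726 + 542 = -184 kJ/mol.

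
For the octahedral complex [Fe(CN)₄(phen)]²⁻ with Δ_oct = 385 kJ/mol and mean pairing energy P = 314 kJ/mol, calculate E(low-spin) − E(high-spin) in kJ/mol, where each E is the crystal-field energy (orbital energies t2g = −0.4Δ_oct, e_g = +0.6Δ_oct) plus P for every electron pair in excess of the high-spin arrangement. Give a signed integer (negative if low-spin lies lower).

Ligand charges: 4×(-1) from CN⁻ and 1×(+0) from phen sum to -4; with overall charge -2, Fe is +2.
Group 8 minus oxidation state +2 gives a d⁶ configuration for Fe²⁺.
In the high-spin limit (t2g^4 e_g^2) the orbital term is -0.4Δ_oct = -154 kJ/mol, with no excess pairing.
Low-spin: t2g^6 e_g^0, orbital CFSE = -2.4Δ_oct = -924 kJ/mol; plus 2 excess pairs × P = +628 kJ/mol; total -296 kJ/mol.
Thus E(LS) − E(HS) = -142 kJ/mol.

-142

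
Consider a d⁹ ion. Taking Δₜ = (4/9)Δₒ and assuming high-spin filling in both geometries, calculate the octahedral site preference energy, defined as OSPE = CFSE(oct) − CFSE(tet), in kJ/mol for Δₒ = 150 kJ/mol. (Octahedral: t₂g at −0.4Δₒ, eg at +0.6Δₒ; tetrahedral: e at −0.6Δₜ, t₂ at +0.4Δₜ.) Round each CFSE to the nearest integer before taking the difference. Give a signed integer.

Octahedral (high-spin): t₂g⁶ eg³, CFSE = 6(−0.4) + 3(+0.6) = -0.6Δₒ = -0.6 × 150 = -90 kJ/mol.
Tetrahedral: e⁴ t₂⁵, CFSE = 4(−0.6) + 5(+0.4) = -0.4Δₜ = -0.4 × (4/9) × 150 = -27 kJ/mol.
Subtracting, OSPE = -90 − (-27) = -63 kJ/mol.

-63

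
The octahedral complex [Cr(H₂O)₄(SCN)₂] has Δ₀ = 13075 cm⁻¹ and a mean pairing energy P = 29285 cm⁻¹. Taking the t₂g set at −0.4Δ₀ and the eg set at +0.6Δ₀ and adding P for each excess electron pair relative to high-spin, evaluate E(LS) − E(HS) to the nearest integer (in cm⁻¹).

16210

Ligand charges: 4×(+0) from H₂O and 2×(-1) from SCN⁻ sum to -2; with overall charge +0, Cr is +2.
Cr²⁺: group 6, so d-count = 6 − 2 = 4.
High-spin: t₂g³ eg¹, CFSE = -0.6Δ₀ = -7845 cm⁻¹.
For low-spin the configuration is t₂g⁴ eg⁰: orbital energy -1.6 × 13075 = -20920 cm⁻¹, and 1 additional pair relative to high-spin adds 29285 cm⁻¹, giving 8365 cm⁻¹.
The difference is 8365 − (-7845) = 16210 cm⁻¹, so high-spin lies lower.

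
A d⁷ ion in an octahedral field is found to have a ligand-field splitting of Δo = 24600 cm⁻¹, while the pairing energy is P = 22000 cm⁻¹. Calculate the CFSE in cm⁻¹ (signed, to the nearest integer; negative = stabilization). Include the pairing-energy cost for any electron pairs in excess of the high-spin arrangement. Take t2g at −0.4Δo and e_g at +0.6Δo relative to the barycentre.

-22280

Here Δo > P (24600 > 22000), so the low-spin state is favoured.
Filling d⁷ accordingly: t2g^6 e_g^1.
Orbital CFSE = -1.8Δo = -1.8 × 24600 = -44280 cm⁻¹.
Excess pairs vs high-spin: 3 − 2 = 1; pairing cost = +22000 cm⁻¹.
Net CFSE = -44280 + 22000 = -22280 cm⁻¹.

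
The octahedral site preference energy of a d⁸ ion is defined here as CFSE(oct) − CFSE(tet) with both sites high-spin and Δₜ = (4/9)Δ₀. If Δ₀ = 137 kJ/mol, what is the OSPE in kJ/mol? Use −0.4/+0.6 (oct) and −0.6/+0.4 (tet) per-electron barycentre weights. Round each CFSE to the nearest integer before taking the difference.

Octahedral high-spin t₂g⁶ eg²: CFSE = -1.2 × 137 = -164 kJ/mol.
In a tetrahedral site the filling is e⁴ t₂⁴: CFSE(tet) = -0.8Δₜ = -0.8 × (4/9)(137) = -49 kJ/mol.
Subtracting, OSPE = -164 − (-49) = -115 kJ/mol.

-115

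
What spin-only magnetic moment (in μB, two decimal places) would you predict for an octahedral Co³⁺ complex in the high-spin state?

Co sits in group 9; removing 3 electrons leaves Co³⁺ with 9 − 3 = 6 d electrons.
Configuration: t₂g⁴ eg² → 4 unpaired electrons.
μ(spin-only) = √[4(4+2)] = √24 ≈ 4.90 μB.

4.90 μB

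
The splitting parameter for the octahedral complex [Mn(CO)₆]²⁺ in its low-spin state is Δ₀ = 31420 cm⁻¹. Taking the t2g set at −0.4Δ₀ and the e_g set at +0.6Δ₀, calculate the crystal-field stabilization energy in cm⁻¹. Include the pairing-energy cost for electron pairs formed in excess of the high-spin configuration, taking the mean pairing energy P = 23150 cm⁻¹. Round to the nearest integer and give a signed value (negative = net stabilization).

CO is neutral, so the +2 overall charge sits on Mn: oxidation state +2.
Group 7 minus oxidation state +2 gives a d⁵ configuration for Mn²⁺.
The d⁵ electrons fill as t2g^5 e_g^0.
The orbital stabilization is -2.0Δ₀ = -2.0 × 31420 = -62840 cm⁻¹.
High-spin d⁵ would be t2g^3 e_g^2 with 0 pairs; low-spin has 2, so 2 excess pairs cost +2P = +46300 cm⁻¹.
Combining: -62840 + 46300 = -16540 cm⁻¹.

-16540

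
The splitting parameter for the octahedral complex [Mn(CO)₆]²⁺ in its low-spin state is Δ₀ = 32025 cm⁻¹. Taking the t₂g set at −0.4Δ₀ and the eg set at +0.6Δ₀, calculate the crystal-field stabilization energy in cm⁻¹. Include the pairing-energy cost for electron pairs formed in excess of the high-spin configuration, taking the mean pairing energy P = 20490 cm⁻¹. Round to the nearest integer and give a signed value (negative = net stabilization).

-23070

CO is neutral, so the +2 overall charge sits on Mn: oxidation state +2.
Mn is in group 7, so Mn²⁺ is d⁵ (7 − 2 = 5).
Configuration: t₂g⁵ eg⁰.
CFSE(orbital) = 5×(-0.4Δ₀) + 0×(0.6Δ₀) = -2.0Δ₀; with Δ₀ = 32025 cm⁻¹ that is -64050 cm⁻¹.
Relative to high-spin t₂g³ eg² (0 paired), the low-spin configuration has 2 additional pairs, contributing +2 × 20490 = +40980 cm⁻¹.
Overall CFSE = -64050 + 40980 = -23070 cm⁻¹.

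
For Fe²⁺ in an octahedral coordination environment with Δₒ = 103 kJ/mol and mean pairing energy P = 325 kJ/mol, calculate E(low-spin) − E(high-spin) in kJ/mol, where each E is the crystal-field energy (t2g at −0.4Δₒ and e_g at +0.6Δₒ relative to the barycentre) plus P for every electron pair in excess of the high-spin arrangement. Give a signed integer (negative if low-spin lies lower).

Fe sits in group 8; removing 2 electrons leaves Fe²⁺ with 8 − 2 = 6 d electrons.
High-spin d⁶ fills as t2g^4 e_g^2 with CFSE 4(−0.4) + 2(+0.6) = -0.4Δₒ = -41 kJ/mol.
Low-spin t2g^6 e_g^0 gives -2.4Δₒ = -247 kJ/mol, but forming 2 extra pairs costs 2P = 650 kJ/mol, so E(LS) = -247 + 650 = 403 kJ/mol.
E(LS) − E(HS) = 403 − (-41) = 444 kJ/mol.

444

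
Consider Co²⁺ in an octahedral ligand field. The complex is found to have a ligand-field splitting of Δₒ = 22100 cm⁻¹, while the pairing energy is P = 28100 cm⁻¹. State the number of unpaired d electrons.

3

Co is in group 9, so Co²⁺ is d⁷ (9 − 2 = 7).
With Δₒ < P the complex is high-spin.
Configuration: t₂g⁵ eg².
Unpaired electrons: 3.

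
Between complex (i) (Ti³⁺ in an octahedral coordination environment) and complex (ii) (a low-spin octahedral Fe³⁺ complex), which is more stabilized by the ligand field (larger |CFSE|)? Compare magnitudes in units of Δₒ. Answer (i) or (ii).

(i): Ti sits in group 4; removing 3 electrons leaves Ti³⁺ with 4 − 3 = 1 d electrons; For octahedral d¹ the high- and low-spin configurations coincide; t2g^1 e_g^0, CFSE = -0.4Δₒ.
(ii): Fe is in group 8, so Fe³⁺ is d⁵ (8 − 3 = 5); t2g^5 e_g^0, CFSE = -2.0Δₒ.
So (ii) has the larger |CFSE|.

(ii)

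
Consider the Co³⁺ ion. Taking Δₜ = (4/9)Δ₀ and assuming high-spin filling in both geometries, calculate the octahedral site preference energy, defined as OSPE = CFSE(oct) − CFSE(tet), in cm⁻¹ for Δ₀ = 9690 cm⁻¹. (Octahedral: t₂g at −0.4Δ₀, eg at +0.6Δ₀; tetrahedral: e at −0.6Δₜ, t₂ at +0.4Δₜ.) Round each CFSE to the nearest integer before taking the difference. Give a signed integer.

Co is in group 9, so Co³⁺ is d⁶ (9 − 3 = 6).
Octahedral (high-spin): t2g^4 e_g^2, CFSE = 4(−0.4) + 2(+0.6) = -0.4Δ₀ = -0.4 × 9690 = -3876 cm⁻¹.
Tetrahedral: e^3 t2^3, CFSE = 3(−0.6) + 3(+0.4) = -0.6Δₜ = -0.6 × (4/9) × 9690 = -2584 cm⁻¹.
OSPE = CFSE(oct) − CFSE(tet) = -3876 − (-2584) = -1292 cm⁻¹.

-1292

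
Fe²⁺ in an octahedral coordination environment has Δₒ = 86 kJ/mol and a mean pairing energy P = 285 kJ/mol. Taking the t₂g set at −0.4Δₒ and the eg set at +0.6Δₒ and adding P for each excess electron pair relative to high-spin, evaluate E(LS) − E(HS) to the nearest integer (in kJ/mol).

Group 8 minus oxidation state +2 gives a d⁶ configuration for Fe²⁺.
In the high-spin limit (t₂g⁴ eg²) the orbital term is -0.4Δₒ = -34 kJ/mol, with no excess pairing.
Low-spin t₂g⁶ eg⁰ gives -2.4Δₒ = -206 kJ/mol, but forming 2 extra pairs costs 2P = 570 kJ/mol, so E(LS) = -206 + 570 = 364 kJ/mol.
E(LS) − E(HS) = 364 − (-34) = 398 kJ/mol.

398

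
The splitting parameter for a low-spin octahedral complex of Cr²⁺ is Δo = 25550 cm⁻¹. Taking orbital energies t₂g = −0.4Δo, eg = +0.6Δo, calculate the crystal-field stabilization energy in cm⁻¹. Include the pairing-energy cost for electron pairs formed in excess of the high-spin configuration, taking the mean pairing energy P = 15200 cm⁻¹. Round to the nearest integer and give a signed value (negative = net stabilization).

-25680

Group 6 minus oxidation state +2 gives a d⁴ configuration for Cr²⁺.
Configuration: t₂g⁴ eg⁰.
The orbital stabilization is -1.6Δo = -1.6 × 25550 = -40880 cm⁻¹.
Relative to high-spin t₂g³ eg¹ (0 paired), the low-spin configuration has 1 additional pair, contributing +1 × 15200 = +15200 cm⁻¹.
Net CFSE = -40880 + 15200 = -25680 cm⁻¹.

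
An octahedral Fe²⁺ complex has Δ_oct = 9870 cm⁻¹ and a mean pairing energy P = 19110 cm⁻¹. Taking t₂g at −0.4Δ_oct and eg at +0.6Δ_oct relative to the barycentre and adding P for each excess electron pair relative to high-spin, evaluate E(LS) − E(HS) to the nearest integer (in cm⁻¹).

Fe²⁺: group 8, so d-count = 8 − 2 = 6.
High-spin: t₂g⁴ eg², CFSE = -0.4Δ_oct = -3948 cm⁻¹.
For low-spin the configuration is t₂g⁶ eg⁰: orbital energy -2.4 × 9870 = -23688 cm⁻¹, and 2 additional pairs relative to high-spin add 38220 cm⁻¹, giving 14532 cm⁻¹.
E(LS) − E(HS) = 14532 − (-3948) = 18480 cm⁻¹.

18480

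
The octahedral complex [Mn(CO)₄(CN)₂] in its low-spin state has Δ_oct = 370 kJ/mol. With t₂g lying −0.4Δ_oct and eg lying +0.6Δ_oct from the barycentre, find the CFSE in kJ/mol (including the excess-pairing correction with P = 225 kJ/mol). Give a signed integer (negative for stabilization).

Ligand charges: 4×(+0) from CO and 2×(-1) from CN⁻ sum to -2; with overall charge +0, Mn is +2.
Mn²⁺: group 7, so d-count = 7 − 2 = 5.
Electron filling gives t₂g⁵ eg⁰.
Orbital CFSE = 5(-0.4) + 0(0.6) = -2.0Δ_oct = -2.0 × 370 = -740 kJ/mol.
Relative to high-spin t₂g³ eg² (0 paired), the low-spin configuration has 2 additional pairs, contributing +2 × 225 = +450 kJ/mol.
Combining: -740 + 450 = -290 kJ/mol.

-290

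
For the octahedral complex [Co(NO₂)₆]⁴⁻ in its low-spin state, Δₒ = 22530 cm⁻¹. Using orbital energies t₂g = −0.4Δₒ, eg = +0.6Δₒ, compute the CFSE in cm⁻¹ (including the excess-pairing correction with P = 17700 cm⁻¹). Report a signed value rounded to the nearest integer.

Each NO₂⁻ contributes -1; 6 × (-1) = -6. With overall charge -4, Co is in the +2 oxidation state.
Group 9 minus oxidation state +2 gives a d⁷ configuration for Co²⁺.
The d⁷ electrons fill as t₂g⁶ eg¹.
Orbital CFSE = 6(-0.4) + 1(0.6) = -1.8Δₒ = -1.8 × 22530 = -40554 cm⁻¹.
Pairing penalty: 3 pairs vs 2 in the high-spin reference → 1 extra × P = 17700 cm⁻¹.
Overall CFSE = -40554 + 17700 = -22854 cm⁻¹.

-22854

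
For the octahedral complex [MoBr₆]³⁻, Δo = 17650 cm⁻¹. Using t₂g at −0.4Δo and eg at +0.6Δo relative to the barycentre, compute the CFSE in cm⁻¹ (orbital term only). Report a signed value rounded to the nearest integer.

Each Br⁻ contributes -1; 6 × (-1) = -6. With overall charge -3, Mo is in the +3 oxidation state.
Mo sits in group 6; removing 3 electrons leaves Mo³⁺ with 6 − 3 = 3 d electrons.
The d³ electrons fill as t₂g³ eg⁰.
Orbital CFSE = 3(-0.4) + 0(0.6) = -1.2Δo = -1.2 × 17650 = -21180 cm⁻¹.

-21180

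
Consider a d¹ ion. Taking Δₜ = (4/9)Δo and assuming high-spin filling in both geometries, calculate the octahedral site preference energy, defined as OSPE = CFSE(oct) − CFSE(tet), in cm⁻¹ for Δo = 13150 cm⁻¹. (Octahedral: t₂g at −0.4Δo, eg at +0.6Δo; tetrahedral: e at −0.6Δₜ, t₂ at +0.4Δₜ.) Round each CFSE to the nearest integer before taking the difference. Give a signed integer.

In an octahedral site d¹ (HS) is t₂g¹ eg⁰, giving CFSE(oct) = -0.4Δo = -5260 cm⁻¹.
In a tetrahedral site the filling is e¹ t₂⁰: CFSE(tet) = -0.6Δₜ = -0.6 × (4/9)(13150) = -3507 cm⁻¹.
OSPE = -5260 − (-3507) = -1753 cm⁻¹.

-1753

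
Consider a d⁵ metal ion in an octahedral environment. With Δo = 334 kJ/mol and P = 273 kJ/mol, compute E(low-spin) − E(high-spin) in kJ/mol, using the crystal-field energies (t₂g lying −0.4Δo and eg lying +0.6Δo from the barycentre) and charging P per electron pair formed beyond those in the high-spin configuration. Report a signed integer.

High-spin d⁵ fills as t₂g³ eg² with CFSE 3(−0.4) + 2(+0.6) = 0.0Δo = 0 kJ/mol.
Low-spin t₂g⁵ eg⁰ gives -2.0Δo = -668 kJ/mol, but forming 2 extra pairs costs 2P = 546 kJ/mol, so E(LS) = -668 + 546 = -122 kJ/mol.
E(LS) − E(HS) = -122 − (0) = -122 kJ/mol.

-122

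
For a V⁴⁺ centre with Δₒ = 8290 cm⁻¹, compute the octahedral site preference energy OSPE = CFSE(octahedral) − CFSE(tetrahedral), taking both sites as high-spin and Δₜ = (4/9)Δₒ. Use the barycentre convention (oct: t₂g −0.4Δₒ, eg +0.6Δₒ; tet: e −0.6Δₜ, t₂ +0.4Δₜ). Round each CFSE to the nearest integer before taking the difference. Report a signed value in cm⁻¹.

-1105

V sits in group 5; removing 4 electrons leaves V⁴⁺ with 5 − 4 = 1 d electrons.
Octahedral (high-spin): t₂g¹ eg⁰, CFSE = 1(−0.4) + 0(+0.6) = -0.4Δₒ = -0.4 × 8290 = -3316 cm⁻¹.
Tetrahedral: e¹ t₂⁰, CFSE = 1(−0.6) + 0(+0.4) = -0.6Δₜ = -0.6 × (4/9) × 8290 = -2211 cm⁻¹.
OSPE = -3316 − (-2211) = -1105 cm⁻¹.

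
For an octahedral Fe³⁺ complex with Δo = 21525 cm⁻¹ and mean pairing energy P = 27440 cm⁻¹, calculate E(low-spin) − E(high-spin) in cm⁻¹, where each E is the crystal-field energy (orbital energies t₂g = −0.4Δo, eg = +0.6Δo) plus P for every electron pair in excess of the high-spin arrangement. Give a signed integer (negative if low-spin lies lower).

11830

Fe is in group 8, so Fe³⁺ is d⁵ (8 − 3 = 5).
High-spin: t₂g³ eg², CFSE = 0.0Δo = 0 cm⁻¹.
For low-spin the configuration is t₂g⁵ eg⁰: orbital energy -2.0 × 21525 = -43050 cm⁻¹, and 2 additional pairs relative to high-spin add 54880 cm⁻¹, giving 11830 cm⁻¹.
The difference is 11830 − (0) = 11830 cm⁻¹, so high-spin lies lower.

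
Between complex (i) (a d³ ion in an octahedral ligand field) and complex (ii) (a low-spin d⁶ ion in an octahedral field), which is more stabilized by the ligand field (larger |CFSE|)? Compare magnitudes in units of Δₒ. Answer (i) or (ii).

(i): t₂g³ eg⁰, CFSE = -1.2Δₒ.
(ii): t₂g⁶ eg⁰, CFSE = -2.4Δₒ.
So (ii) has the larger |CFSE|.

(ii)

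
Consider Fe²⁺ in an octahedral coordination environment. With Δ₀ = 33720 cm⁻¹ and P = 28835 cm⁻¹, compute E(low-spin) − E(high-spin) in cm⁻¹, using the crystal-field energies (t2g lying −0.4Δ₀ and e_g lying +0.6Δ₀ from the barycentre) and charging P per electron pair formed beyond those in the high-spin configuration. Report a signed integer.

-9770

Fe²⁺: group 8, so d-count = 8 − 2 = 6.
High-spin d⁶ fills as t2g^4 e_g^2 with CFSE 4(−0.4) + 2(+0.6) = -0.4Δ₀ = -13488 cm⁻¹.
For low-spin the configuration is t2g^6 e_g^0: orbital energy -2.4 × 33720 = -80928 cm⁻¹, and 2 additional pairs relative to high-spin add 57670 cm⁻¹, giving -23258 cm⁻¹.
Thus E(LS) − E(HS) = -9770 cm⁻¹.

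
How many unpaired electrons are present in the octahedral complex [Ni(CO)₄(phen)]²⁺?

Ligand charges: 4×(+0) from CO and 1×(+0) from phen sum to +0; with overall charge +2, Ni is +2.
Ni is in group 10, so Ni²⁺ is d⁸ (10 − 2 = 8).
Configuration: t2g^6 e_g^2, giving 2 unpaired electrons.

2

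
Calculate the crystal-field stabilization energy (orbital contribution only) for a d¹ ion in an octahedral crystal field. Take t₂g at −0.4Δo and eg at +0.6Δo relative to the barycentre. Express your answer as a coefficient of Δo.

-0.4 Δo

Configuration: t₂g¹ eg⁰.
CFSE = 1(-0.4Δo) + 0(0.6Δo) = -0.4Δo + 0.0Δo = -0.4Δo.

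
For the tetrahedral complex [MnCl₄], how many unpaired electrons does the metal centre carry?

Each Cl⁻ contributes -1; 4 × (-1) = -4. With overall charge +0, Mn is in the +4 oxidation state.
Mn⁴⁺: group 7, so d-count = 7 − 4 = 3.
Tetrahedral fields are weak (Δₜ ≈ 4/9 Δₒ), so electrons fill high-spin.
Configuration: e² t₂¹, giving 3 unpaired electrons.

3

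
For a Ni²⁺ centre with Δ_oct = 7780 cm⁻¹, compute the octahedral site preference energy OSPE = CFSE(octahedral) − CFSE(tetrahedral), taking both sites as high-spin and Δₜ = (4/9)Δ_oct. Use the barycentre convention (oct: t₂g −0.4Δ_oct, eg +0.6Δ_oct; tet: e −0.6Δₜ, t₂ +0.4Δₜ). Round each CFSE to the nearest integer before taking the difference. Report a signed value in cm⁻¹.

-6570

Ni sits in group 10; removing 2 electrons leaves Ni²⁺ with 10 − 2 = 8 d electrons.
In an octahedral site d⁸ (HS) is t₂g⁶ eg², giving CFSE(oct) = -1.2Δ_oct = -9336 cm⁻¹.
In a tetrahedral site the filling is e⁴ t₂⁴: CFSE(tet) = -0.8Δₜ = -0.8 × (4/9)(7780) = -2766 cm⁻¹.
Subtracting, OSPE = -9336 − (-2766) = -6570 cm⁻¹.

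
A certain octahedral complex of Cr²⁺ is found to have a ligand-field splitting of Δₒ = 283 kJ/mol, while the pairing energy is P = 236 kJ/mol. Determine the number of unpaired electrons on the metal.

2

Cr is in group 6, so Cr²⁺ is d⁴ (6 − 2 = 4).
With Δₒ > P the complex is low-spin.
Configuration: t₂g⁴ eg⁰.
Unpaired electrons: 2.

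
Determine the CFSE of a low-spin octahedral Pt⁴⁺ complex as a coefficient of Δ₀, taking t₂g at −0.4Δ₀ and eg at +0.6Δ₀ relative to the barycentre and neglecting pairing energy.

Group 10 minus oxidation state +4 gives a d⁶ configuration for Pt⁴⁺.
Configuration: t₂g⁶ eg⁰.
CFSE = 6(-0.4Δ₀) + 0(0.6Δ₀) = -2.4Δ₀ + 0.0Δ₀ = -2.4Δ₀.

-2.4 Δ₀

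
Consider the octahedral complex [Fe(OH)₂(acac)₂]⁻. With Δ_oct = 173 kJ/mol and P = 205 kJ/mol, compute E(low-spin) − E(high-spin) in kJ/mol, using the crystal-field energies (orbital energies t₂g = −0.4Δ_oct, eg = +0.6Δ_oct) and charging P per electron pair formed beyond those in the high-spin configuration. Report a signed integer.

Ligand charges: 2×(-1) from OH⁻ and 2×(-1) from acac⁻ sum to -4; with overall charge -1, Fe is +3.
Fe is in group 8, so Fe³⁺ is d⁵ (8 − 3 = 5).
High-spin d⁵ fills as t₂g³ eg² with CFSE 3(−0.4) + 2(+0.6) = 0.0Δ_oct = 0 kJ/mol.
Low-spin: t₂g⁵ eg⁰, orbital CFSE = -2.0Δ_oct = -346 kJ/mol; plus 2 excess pairs × P = +410 kJ/mol; total 64 kJ/mol.
Thus E(LS) − E(HS) = 64 kJ/mol.

64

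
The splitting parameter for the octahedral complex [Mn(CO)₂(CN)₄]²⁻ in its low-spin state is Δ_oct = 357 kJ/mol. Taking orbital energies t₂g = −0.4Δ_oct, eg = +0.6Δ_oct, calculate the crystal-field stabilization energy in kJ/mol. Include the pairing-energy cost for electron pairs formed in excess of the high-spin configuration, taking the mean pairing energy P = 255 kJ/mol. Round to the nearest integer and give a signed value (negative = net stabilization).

-204

Ligand charges: 2×(+0) from CO and 4×(-1) from CN⁻ sum to -4; with overall charge -2, Mn is +2.
Mn²⁺: group 7, so d-count = 7 − 2 = 5.
Configuration: t₂g⁵ eg⁰.
Orbital CFSE = 5(-0.4) + 0(0.6) = -2.0Δ_oct = -2.0 × 357 = -714 kJ/mol.
High-spin d⁵ would be t₂g³ eg² with 0 pairs; low-spin has 2, so 2 excess pairs cost +2P = +510 kJ/mol.
Combining: -714 + 510 = -204 kJ/mol.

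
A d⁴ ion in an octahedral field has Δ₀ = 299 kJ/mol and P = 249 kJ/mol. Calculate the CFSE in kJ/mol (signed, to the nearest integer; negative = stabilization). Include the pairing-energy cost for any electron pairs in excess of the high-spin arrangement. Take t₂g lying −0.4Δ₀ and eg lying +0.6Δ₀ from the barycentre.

Δ₀ > P, so pairing is preferred: the ground state is low-spin.
That gives t₂g⁴ eg⁰.
Orbital CFSE = -1.6Δ₀ = -1.6 × 299 = -478 kJ/mol.
Excess pairs vs high-spin: 1 − 0 = 1; pairing cost = +249 kJ/mol.
Net CFSE = -478 + 249 = -229 kJ/mol.

-229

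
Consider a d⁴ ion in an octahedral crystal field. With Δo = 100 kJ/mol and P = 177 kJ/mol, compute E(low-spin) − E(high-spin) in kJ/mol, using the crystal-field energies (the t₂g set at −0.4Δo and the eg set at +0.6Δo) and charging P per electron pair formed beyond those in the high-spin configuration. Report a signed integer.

High-spin d⁴ fills as t₂g³ eg¹ with CFSE 3(−0.4) + 1(+0.6) = -0.6Δo = -60 kJ/mol.
For low-spin the configuration is t₂g⁴ eg⁰: orbital energy -1.6 × 100 = -160 kJ/mol, and 1 additional pair relative to high-spin adds 177 kJ/mol, giving 17 kJ/mol.
Thus E(LS) − E(HS) = 77 kJ/mol.

77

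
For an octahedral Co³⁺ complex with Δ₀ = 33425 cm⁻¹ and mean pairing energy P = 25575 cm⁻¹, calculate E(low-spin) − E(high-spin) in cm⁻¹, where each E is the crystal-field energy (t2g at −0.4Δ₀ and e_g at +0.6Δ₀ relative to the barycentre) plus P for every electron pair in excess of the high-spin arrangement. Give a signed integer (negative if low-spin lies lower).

Co sits in group 9; removing 3 electrons leaves Co³⁺ with 9 − 3 = 6 d electrons.
High-spin: t2g^4 e_g^2, CFSE = -0.4Δ₀ = -13370 cm⁻¹.
Low-spin t2g^6 e_g^0 gives -2.4Δ₀ = -80220 cm⁻¹, but forming 2 extra pairs costs 2P = 51150 cm⁻¹, so E(LS) = -80220 + 51150 = -29070 cm⁻¹.
Thus E(LS) − E(HS) = -15700 cm⁻¹.

-15700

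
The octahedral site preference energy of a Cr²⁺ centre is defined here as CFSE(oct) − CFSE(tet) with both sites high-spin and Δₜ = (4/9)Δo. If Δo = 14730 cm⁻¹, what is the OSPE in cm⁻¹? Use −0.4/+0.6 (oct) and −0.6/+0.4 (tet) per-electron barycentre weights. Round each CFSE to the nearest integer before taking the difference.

Cr sits in group 6; removing 2 electrons leaves Cr²⁺ with 6 − 2 = 4 d electrons.
Octahedral high-spin t2g^3 e_g^1: CFSE = -0.6 × 14730 = -8838 cm⁻¹.
In a tetrahedral site the filling is e^2 t2^2: CFSE(tet) = -0.4Δₜ = -0.4 × (4/9)(14730) = -2619 cm⁻¹.
OSPE = -8838 − (-2619) = -6219 cm⁻¹.

-6219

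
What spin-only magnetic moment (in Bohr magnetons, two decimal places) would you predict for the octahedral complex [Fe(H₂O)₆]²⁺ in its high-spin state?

H₂O is neutral, so the +2 overall charge sits on Fe: oxidation state +2.
Fe is in group 8, so Fe²⁺ is d⁶ (8 − 2 = 6).
Configuration: t₂g⁴ eg² → 4 unpaired electrons.
μ(spin-only) = √[4(4+2)] = √24 ≈ 4.90 Bohr magnetons.

4.90 Bohr magnetons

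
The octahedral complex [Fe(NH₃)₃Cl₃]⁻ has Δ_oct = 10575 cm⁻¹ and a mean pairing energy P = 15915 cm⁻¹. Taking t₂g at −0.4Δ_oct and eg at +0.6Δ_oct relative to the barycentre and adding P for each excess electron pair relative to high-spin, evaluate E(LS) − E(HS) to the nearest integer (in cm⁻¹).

10680

Ligand charges: 3×(+0) from NH₃ and 3×(-1) from Cl⁻ sum to -3; with overall charge -1, Fe is +2.
Fe is in group 8, so Fe²⁺ is d⁶ (8 − 2 = 6).
High-spin d⁶ fills as t₂g⁴ eg² with CFSE 4(−0.4) + 2(+0.6) = -0.4Δ_oct = -4230 cm⁻¹.
For low-spin the configuration is t₂g⁶ eg⁰: orbital energy -2.4 × 10575 = -25380 cm⁻¹, and 2 additional pairs relative to high-spin add 31830 cm⁻¹, giving 6450 cm⁻¹.
Thus E(LS) − E(HS) = 10680 cm⁻¹.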